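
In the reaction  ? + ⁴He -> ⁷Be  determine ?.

He-3

Conserve mass number: A + 4 = 7, so A = 3.
Conserve atomic number: Z + 2 = 4, so Z = 2.
Z = 2 is helium, so the species is ³He.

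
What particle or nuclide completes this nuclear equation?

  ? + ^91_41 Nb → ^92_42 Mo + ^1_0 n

Conserve mass number: A + 91 = 92 + 1, so A = 2.
Conserve atomic number: Z + 41 = 42 + 0, so Z = 1.
A = 2 and Z = 1 is ^2_1 H — a deuteron.

deuteron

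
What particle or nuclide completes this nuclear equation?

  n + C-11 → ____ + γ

C-12

Conserve mass number: 1 + 11 = A + 0, so A = 12.
Conserve atomic number: 0 + 6 = Z + 0, so Z = 6.
Z = 6 is carbon, so the species is C-12.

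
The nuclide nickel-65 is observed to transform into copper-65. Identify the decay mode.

beta-minus decay

ΔA = 65 − 65 = 0; ΔZ = 29 − 28 = +1.
A is unchanged and Z rises by 1 — a neutron has become a proton (β⁻ decay).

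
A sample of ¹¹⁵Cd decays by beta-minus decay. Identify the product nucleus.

In-115

Beta-minus decay: mass number changes by +0, atomic number by +1.
A: 115 = 115; Z: 48 + 1 = 49.
Z = 49 is indium, so the daughter is ¹¹⁵In.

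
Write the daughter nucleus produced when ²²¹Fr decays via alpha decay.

Alpha decay: mass number changes by -4, atomic number by -2.
A: 221 − 4 = 217; Z: 87 − 2 = 85.
Z = 85 is astatine, so the daughter is ²¹⁷At.

At-217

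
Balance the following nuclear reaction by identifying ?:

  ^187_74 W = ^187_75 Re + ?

Conserve mass number: 187 = 187 + A, so A = 0.
Conserve atomic number: 74 = 75 + Z, so Z = -1.
A = 0 and Z = -1 is ^0_-1 e — a beta-minus particle.

beta-minus particle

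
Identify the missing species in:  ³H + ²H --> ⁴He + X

Conserve mass number: 3 + 2 = 4 + A, so A = 1.
Conserve atomic number: 1 + 1 = 2 + Z, so Z = 0.
A = 1 and Z = 0 is ¹n — a neutron.

neutron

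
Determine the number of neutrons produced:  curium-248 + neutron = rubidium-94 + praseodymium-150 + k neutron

Conserve mass number: 249 = 94 + 150 + k, so k = 249 − 244 = 5.
Check atomic number: 96 = 37 + 59 + 0 = 96. ✓

5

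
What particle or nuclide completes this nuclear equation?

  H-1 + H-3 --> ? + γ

Conserve mass number: 1 + 3 = A + 0, so A = 4.
Conserve atomic number: 1 + 1 = Z + 0, so Z = 2.
A = 4 and Z = 2 is He-4 — an alpha particle.

He-4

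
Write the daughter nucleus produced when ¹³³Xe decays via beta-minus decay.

Cs-133

Beta-minus decay: mass number changes by +0, atomic number by +1.
A: 133 = 133; Z: 54 + 1 = 55.
Z = 55 is caesium, so the daughter is ¹³³Cs.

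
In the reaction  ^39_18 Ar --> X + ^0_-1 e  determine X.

K-39

Conserve mass number: 39 = A + 0, so A = 39.
Conserve atomic number: 18 = Z − 1, so Z = 19.
Z = 19 is potassium, so the species is ^39_19 K.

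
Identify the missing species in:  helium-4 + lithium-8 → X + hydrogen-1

Be-11

Conserve mass number: 4 + 8 = A + 1, so A = 11.
Conserve atomic number: 2 + 3 = Z + 1, so Z = 4.
Z = 4 is beryllium, so the species is beryllium-11.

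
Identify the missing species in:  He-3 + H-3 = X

Li-6

Conserve mass number: 3 + 3 = A, so A = 6.
Conserve atomic number: 2 + 1 = Z, so Z = 3.
Z = 3 is lithium, so the species is Li-6.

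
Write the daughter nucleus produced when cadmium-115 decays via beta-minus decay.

In-115

Beta-minus decay: mass number changes by +0, atomic number by +1.
A: 115 = 115; Z: 48 + 1 = 49.
Z = 49 is indium, so the daughter is indium-115.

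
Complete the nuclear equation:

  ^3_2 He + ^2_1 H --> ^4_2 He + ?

proton

Conserve mass number: 3 + 2 = 4 + A, so A = 1.
Conserve atomic number: 2 + 1 = 2 + Z, so Z = 1.
A = 1 and Z = 1 is ^1_1 H — a proton.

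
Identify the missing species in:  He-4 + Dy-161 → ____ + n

Er-164

Conserve mass number: 4 + 161 = A + 1, so A = 164.
Conserve atomic number: 2 + 66 = Z + 0, so Z = 68.
Z = 68 is erbium, so the species is Er-164.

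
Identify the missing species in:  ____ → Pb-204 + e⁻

Conserve mass number: A = 204 + 0, so A = 204.
Conserve atomic number: Z = 82 − 1, so Z = 81.
Z = 81 is thallium, so the species is Tl-204.

Tl-204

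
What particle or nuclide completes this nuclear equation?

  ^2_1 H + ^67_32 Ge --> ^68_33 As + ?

neutron

Conserve mass number: 2 + 67 = 68 + A, so A = 1.
Conserve atomic number: 1 + 32 = 33 + Z, so Z = 0.
A = 1 and Z = 0 is ^1_0 n — a neutron.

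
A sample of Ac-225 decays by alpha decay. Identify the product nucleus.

Fr-221

Alpha decay: mass number changes by -4, atomic number by -2.
A: 225 − 4 = 221; Z: 89 − 2 = 87.
Z = 87 is francium, so the daughter is Fr-221.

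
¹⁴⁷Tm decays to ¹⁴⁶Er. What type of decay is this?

ΔA = 146 − 147 = -1; ΔZ = 68 − 69 = -1.
A drops by 1 and Z drops by 1 — a proton was emitted.

proton emission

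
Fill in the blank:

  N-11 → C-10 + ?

proton

Conserve mass number: 11 = 10 + A, so A = 1.
Conserve atomic number: 7 = 6 + Z, so Z = 1.
A = 1 and Z = 1 is H-1 — a proton.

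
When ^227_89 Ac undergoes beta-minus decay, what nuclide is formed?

Th-227

Beta-minus decay: mass number changes by +0, atomic number by +1.
A: 227 = 227; Z: 89 + 1 = 90.
Z = 90 is thorium, so the daughter is ^227_90 Th.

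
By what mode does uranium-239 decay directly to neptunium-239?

ΔA = 239 − 239 = 0; ΔZ = 93 − 92 = +1.
A is unchanged and Z rises by 1 — a neutron has become a proton (β⁻ decay).

beta-minus decay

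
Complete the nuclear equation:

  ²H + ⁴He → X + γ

Conserve mass number: 2 + 4 = A + 0, so A = 6.
Conserve atomic number: 1 + 2 = Z + 0, so Z = 3.
Z = 3 is lithium, so the species is ⁶Li.

Li-6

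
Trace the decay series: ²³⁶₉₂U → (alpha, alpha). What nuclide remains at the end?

Ra-228

Start: (A, Z) = (236, 92).
After α: (232, 90).
After α: (228, 88).
Z = 88 is radium.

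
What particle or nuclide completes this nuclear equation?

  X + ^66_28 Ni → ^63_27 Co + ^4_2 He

proton

Conserve mass number: A + 66 = 63 + 4, so A = 1.
Conserve atomic number: Z + 28 = 27 + 2, so Z = 1.
A = 1 and Z = 1 is ^1_1 H — a proton.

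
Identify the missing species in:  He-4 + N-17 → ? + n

F-20

Conserve mass number: 4 + 17 = A + 1, so A = 20.
Conserve atomic number: 2 + 7 = Z + 0, so Z = 9.
Z = 9 is fluorine, so the species is F-20.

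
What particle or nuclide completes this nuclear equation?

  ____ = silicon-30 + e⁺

Conserve mass number: A = 30 + 0, so A = 30.
Conserve atomic number: Z = 14 + 1, so Z = 15.
Z = 15 is phosphorus, so the species is phosphorus-30.

P-30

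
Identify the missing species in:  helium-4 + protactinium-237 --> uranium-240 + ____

proton

Conserve mass number: 4 + 237 = 240 + A, so A = 1.
Conserve atomic number: 2 + 91 = 92 + Z, so Z = 1.
A = 1 and Z = 1 is hydrogen-1 — a proton.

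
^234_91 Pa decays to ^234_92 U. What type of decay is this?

beta-minus decay

ΔA = 234 − 234 = 0; ΔZ = 92 − 91 = +1.
A is unchanged and Z rises by 1 — a neutron has become a proton (β⁻ decay).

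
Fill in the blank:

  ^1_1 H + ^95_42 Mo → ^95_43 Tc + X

neutron

Conserve mass number: 1 + 95 = 95 + A, so A = 1.
Conserve atomic number: 1 + 42 = 43 + Z, so Z = 0.
A = 1 and Z = 0 is ^1_0 n — a neutron.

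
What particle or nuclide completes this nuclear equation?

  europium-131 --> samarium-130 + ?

Conserve mass number: 131 = 130 + A, so A = 1.
Conserve atomic number: 63 = 62 + Z, so Z = 1.
A = 1 and Z = 1 is hydrogen-1 — a proton.

proton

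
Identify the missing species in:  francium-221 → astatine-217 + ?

alpha particle

Conserve mass number: 221 = 217 + A, so A = 4.
Conserve atomic number: 87 = 85 + Z, so Z = 2.
A = 4 and Z = 2 is helium-4 — an alpha particle.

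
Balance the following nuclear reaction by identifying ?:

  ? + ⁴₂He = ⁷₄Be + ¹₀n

Conserve mass number: A + 4 = 7 + 1, so A = 4.
Conserve atomic number: Z + 2 = 4 + 0, so Z = 2.
A = 4 and Z = 2 is ⁴₂He — an alpha particle.

alpha particle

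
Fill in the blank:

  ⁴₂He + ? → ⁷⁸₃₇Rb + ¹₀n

Br-75

Conserve mass number: 4 + A = 78 + 1, so A = 75.
Conserve atomic number: 2 + Z = 37 + 0, so Z = 35.
Z = 35 is bromine, so the species is ⁷⁵₃₅Br.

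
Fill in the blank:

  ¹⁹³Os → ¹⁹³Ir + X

beta-minus particle

Conserve mass number: 193 = 193 + A, so A = 0.
Conserve atomic number: 76 = 77 + Z, so Z = -1.
A = 0 and Z = -1 is e⁻ — a beta-minus particle.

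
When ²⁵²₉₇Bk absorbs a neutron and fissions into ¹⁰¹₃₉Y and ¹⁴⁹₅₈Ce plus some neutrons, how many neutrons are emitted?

Conserve mass number: 253 = 101 + 149 + k, so k = 253 − 250 = 3.
Check atomic number: 97 = 39 + 58 + 0 = 97. ✓

3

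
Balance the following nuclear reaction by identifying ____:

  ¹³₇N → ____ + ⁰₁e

Conserve mass number: 13 = A + 0, so A = 13.
Conserve atomic number: 7 = Z + 1, so Z = 6.
Z = 6 is carbon, so the species is ¹³₆C.

C-13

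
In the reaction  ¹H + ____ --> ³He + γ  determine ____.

Conserve mass number: 1 + A = 3 + 0, so A = 2.
Conserve atomic number: 1 + Z = 2 + 0, so Z = 1.
A = 2 and Z = 1 is ²H — a deuteron.

deuteron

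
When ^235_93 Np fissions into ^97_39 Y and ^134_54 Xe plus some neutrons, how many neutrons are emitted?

Conserve mass number: 235 = 97 + 134 + k, so k = 235 − 231 = 4.
Check atomic number: 93 = 39 + 54 + 0 = 93. ✓

4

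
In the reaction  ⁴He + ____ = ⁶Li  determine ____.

deuteron

Conserve mass number: 4 + A = 6, so A = 2.
Conserve atomic number: 2 + Z = 3, so Z = 1.
A = 2 and Z = 1 is ²H — a deuteron.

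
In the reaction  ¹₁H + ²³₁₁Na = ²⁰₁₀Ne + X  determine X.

Conserve mass number: 1 + 23 = 20 + A, so A = 4.
Conserve atomic number: 1 + 11 = 10 + Z, so Z = 2.
A = 4 and Z = 2 is ⁴₂He — an alpha particle.

alpha particle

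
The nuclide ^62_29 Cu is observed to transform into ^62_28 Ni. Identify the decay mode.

ΔA = 62 − 62 = 0; ΔZ = 28 − 29 = -1.
A is unchanged and Z drops by 1 — a proton has become a neutron (β⁺ emission or electron capture).

beta-plus decay or electron capture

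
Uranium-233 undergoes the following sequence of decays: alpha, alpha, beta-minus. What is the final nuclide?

Start: (A, Z) = (233, 92).
After α: (229, 90).
After α: (225, 88).
After β⁻: (225, 89).
Z = 89 is actinium.

Ac-225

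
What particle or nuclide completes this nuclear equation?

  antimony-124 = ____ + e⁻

Conserve mass number: 124 = A + 0, so A = 124.
Conserve atomic number: 51 = Z − 1, so Z = 52.
Z = 52 is tellurium, so the species is tellurium-124.

Te-124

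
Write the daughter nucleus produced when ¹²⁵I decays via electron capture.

Te-125

Electron capture: mass number changes by +0, atomic number by -1.
A: 125 = 125; Z: 53 − 1 = 52.
Z = 52 is tellurium, so the daughter is ¹²⁵Te.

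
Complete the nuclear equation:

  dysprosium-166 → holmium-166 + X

beta-minus particle

Conserve mass number: 166 = 166 + A, so A = 0.
Conserve atomic number: 66 = 67 + Z, so Z = -1.
A = 0 and Z = -1 is e⁻ — a beta-minus particle.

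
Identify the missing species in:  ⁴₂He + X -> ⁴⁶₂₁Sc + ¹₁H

Conserve mass number: 4 + A = 46 + 1, so A = 43.
Conserve atomic number: 2 + Z = 21 + 1, so Z = 20.
Z = 20 is calcium, so the species is ⁴³₂₀Ca.

Ca-43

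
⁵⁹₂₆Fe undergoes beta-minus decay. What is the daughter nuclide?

Beta-minus decay: mass number changes by +0, atomic number by +1.
A: 59 = 59; Z: 26 + 1 = 27.
Z = 27 is cobalt, so the daughter is ⁵⁹₂₇Co.

Co-59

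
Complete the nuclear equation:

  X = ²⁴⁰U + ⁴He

Pu-244

Conserve mass number: A = 240 + 4, so A = 244.
Conserve atomic number: Z = 92 + 2, so Z = 94.
Z = 94 is plutonium, so the species is ²⁴⁴Pu.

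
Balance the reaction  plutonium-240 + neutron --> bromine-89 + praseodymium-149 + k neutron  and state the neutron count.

Conserve mass number: 241 = 89 + 149 + k, so k = 241 − 238 = 3.
Check atomic number: 94 = 35 + 59 + 0 = 94. ✓

3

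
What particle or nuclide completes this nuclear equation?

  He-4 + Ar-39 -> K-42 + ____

proton

Conserve mass number: 4 + 39 = 42 + A, so A = 1.
Conserve atomic number: 2 + 18 = 19 + Z, so Z = 1.
A = 1 and Z = 1 is H-1 — a proton.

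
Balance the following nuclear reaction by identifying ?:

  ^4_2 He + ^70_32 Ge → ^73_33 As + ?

proton

Conserve mass number: 4 + 70 = 73 + A, so A = 1.
Conserve atomic number: 2 + 32 = 33 + Z, so Z = 1.
A = 1 and Z = 1 is ^1_1 H — a proton.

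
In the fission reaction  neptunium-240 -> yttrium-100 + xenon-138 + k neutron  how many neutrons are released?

Conserve mass number: 240 = 100 + 138 + k, so k = 240 − 238 = 2.
Check atomic number: 93 = 39 + 54 + 0 = 93. ✓

2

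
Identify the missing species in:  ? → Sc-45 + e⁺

Conserve mass number: A = 45 + 0, so A = 45.
Conserve atomic number: Z = 21 + 1, so Z = 22.
Z = 22 is titanium, so the species is Ti-45.

Ti-45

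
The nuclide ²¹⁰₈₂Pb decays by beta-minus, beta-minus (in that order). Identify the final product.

Start: (A, Z) = (210, 82).
After β⁻: (210, 83).
After β⁻: (210, 84).
Z = 84 is polonium.

Po-210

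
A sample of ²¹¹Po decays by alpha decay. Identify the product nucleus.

Pb-207

Alpha decay: mass number changes by -4, atomic number by -2.
A: 211 − 4 = 207; Z: 84 − 2 = 82.
Z = 82 is lead, so the daughter is ²⁰⁷Pb.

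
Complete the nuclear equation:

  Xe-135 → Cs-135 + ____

Conserve mass number: 135 = 135 + A, so A = 0.
Conserve atomic number: 54 = 55 + Z, so Z = -1.
A = 0 and Z = -1 is e⁻ — a beta-minus particle.

beta-minus particle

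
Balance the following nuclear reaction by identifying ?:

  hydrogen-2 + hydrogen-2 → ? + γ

He-4

Conserve mass number: 2 + 2 = A + 0, so A = 4.
Conserve atomic number: 1 + 1 = Z + 0, so Z = 2.
A = 4 and Z = 2 is helium-4 — an alpha particle.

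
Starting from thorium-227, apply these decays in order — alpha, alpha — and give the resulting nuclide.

Start: (A, Z) = (227, 90).
After α: (223, 88).
After α: (219, 86).
Z = 86 is radon.

Rn-219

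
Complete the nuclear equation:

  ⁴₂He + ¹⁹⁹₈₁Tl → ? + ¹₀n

Bi-202

Conserve mass number: 4 + 199 = A + 1, so A = 202.
Conserve atomic number: 2 + 81 = Z + 0, so Z = 83.
Z = 83 is bismuth, so the species is ²⁰²₈₃Bi.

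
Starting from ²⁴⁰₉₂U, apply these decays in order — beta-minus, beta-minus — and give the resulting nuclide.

Pu-240

Start: (A, Z) = (240, 92).
After β⁻: (240, 93).
After β⁻: (240, 94).
Z = 94 is plutonium.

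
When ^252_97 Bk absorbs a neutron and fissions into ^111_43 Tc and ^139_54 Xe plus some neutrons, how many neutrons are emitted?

3

Conserve mass number: 253 = 111 + 139 + k, so k = 253 − 250 = 3.
Check atomic number: 97 = 43 + 54 + 0 = 97. ✓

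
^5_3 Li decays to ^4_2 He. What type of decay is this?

proton emission

ΔA = 4 − 5 = -1; ΔZ = 2 − 3 = -1.
A drops by 1 and Z drops by 1 — a proton was emitted.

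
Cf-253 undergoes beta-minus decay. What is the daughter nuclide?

Es-253

Beta-minus decay: mass number changes by +0, atomic number by +1.
A: 253 = 253; Z: 98 + 1 = 99.
Z = 99 is einsteinium, so the daughter is Es-253.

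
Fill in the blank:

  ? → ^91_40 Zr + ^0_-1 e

Conserve mass number: A = 91 + 0, so A = 91.
Conserve atomic number: Z = 40 − 1, so Z = 39.
Z = 39 is yttrium, so the species is ^91_39 Y.

Y-91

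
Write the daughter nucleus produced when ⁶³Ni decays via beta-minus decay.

Beta-minus decay: mass number changes by +0, atomic number by +1.
A: 63 = 63; Z: 28 + 1 = 29.
Z = 29 is copper, so the daughter is ⁶³Cu.

Cu-63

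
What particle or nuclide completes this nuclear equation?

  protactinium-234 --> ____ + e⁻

Conserve mass number: 234 = A + 0, so A = 234.
Conserve atomic number: 91 = Z − 1, so Z = 92.
Z = 92 is uranium, so the species is uranium-234.

U-234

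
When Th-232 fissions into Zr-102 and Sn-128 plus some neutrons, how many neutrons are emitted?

Conserve mass number: 232 = 102 + 128 + k, so k = 232 − 230 = 2.
Check atomic number: 90 = 40 + 50 + 0 = 90. ✓

2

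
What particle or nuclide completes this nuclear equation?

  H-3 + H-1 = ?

He-4

Conserve mass number: 3 + 1 = A, so A = 4.
Conserve atomic number: 1 + 1 = Z, so Z = 2.
A = 4 and Z = 2 is He-4 — an alpha particle.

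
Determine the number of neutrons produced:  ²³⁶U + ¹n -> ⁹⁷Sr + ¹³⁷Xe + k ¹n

Conserve mass number: 237 = 97 + 137 + k, so k = 237 − 234 = 3.
Check atomic number: 92 = 38 + 54 + 0 = 92. ✓

3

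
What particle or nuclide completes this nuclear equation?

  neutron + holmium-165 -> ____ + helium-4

Conserve mass number: 1 + 165 = A + 4, so A = 162.
Conserve atomic number: 0 + 67 = Z + 2, so Z = 65.
Z = 65 is terbium, so the species is terbium-162.

Tb-162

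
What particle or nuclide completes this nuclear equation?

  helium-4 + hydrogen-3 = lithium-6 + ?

neutron

Conserve mass number: 4 + 3 = 6 + A, so A = 1.
Conserve atomic number: 2 + 1 = 3 + Z, so Z = 0.
A = 1 and Z = 0 is neutron — a neutron.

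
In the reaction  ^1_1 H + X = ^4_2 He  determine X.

Conserve mass number: 1 + A = 4, so A = 3.
Conserve atomic number: 1 + Z = 2, so Z = 1.
A = 3 and Z = 1 is ^3_1 H — a triton.

triton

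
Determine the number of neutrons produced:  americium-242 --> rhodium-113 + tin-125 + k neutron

4

Conserve mass number: 242 = 113 + 125 + k, so k = 242 − 238 = 4.
Check atomic number: 95 = 45 + 50 + 0 = 95. ✓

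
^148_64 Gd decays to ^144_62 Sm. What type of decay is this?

alpha decay

ΔA = 144 − 148 = -4; ΔZ = 62 − 64 = -2.
A drops by 4 and Z drops by 2 — the signature of alpha emission.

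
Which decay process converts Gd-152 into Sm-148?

alpha decay

ΔA = 148 − 152 = -4; ΔZ = 62 − 64 = -2.
A drops by 4 and Z drops by 2 — the signature of alpha emission.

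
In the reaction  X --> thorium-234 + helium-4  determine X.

Conserve mass number: A = 234 + 4, so A = 238.
Conserve atomic number: Z = 90 + 2, so Z = 92.
Z = 92 is uranium, so the species is uranium-238.

U-238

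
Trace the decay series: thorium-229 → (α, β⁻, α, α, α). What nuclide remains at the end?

Start: (A, Z) = (229, 90).
After α: (225, 88).
After β⁻: (225, 89).
After α: (221, 87).
After α: (217, 85).
After α: (213, 83).
Z = 83 is bismuth.

Bi-213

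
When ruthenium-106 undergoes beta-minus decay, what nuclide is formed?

Beta-minus decay: mass number changes by +0, atomic number by +1.
A: 106 = 106; Z: 44 + 1 = 45.
Z = 45 is rhodium, so the daughter is rhodium-106.

Rh-106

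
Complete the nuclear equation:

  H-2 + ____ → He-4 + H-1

Conserve mass number: 2 + A = 4 + 1, so A = 3.
Conserve atomic number: 1 + Z = 2 + 1, so Z = 2.
Z = 2 is helium, so the species is He-3.

He-3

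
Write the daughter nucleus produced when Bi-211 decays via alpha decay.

Alpha decay: mass number changes by -4, atomic number by -2.
A: 211 − 4 = 207; Z: 83 − 2 = 81.
Z = 81 is thallium, so the daughter is Tl-207.

Tl-207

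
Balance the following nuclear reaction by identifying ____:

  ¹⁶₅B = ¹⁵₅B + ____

Conserve mass number: 16 = 15 + A, so A = 1.
Conserve atomic number: 5 = 5 + Z, so Z = 0.
A = 1 and Z = 0 is ¹₀n — a neutron.

neutron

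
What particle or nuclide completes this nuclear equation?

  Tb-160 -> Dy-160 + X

Conserve mass number: 160 = 160 + A, so A = 0.
Conserve atomic number: 65 = 66 + Z, so Z = -1.
A = 0 and Z = -1 is e⁻ — a beta-minus particle.

beta-minus particle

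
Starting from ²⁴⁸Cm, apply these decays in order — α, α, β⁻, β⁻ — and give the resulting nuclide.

Start: (A, Z) = (248, 96).
After α: (244, 94).
After α: (240, 92).
After β⁻: (240, 93).
After β⁻: (240, 94).
Z = 94 is plutonium.

Pu-240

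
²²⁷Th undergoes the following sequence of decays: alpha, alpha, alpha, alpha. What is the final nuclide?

Pb-211

Start: (A, Z) = (227, 90).
After α: (223, 88).
After α: (219, 86).
After α: (215, 84).
After α: (211, 82).
Z = 82 is lead.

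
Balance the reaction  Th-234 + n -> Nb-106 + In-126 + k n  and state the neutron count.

Conserve mass number: 235 = 106 + 126 + k, so k = 235 − 232 = 3.
Check atomic number: 90 = 41 + 49 + 0 = 90. ✓

3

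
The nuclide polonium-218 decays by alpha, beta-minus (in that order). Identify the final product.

Bi-214

Start: (A, Z) = (218, 84).
After α: (214, 82).
After β⁻: (214, 83).
Z = 83 is bismuth.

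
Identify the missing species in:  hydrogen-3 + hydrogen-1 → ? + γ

He-4

Conserve mass number: 3 + 1 = A + 0, so A = 4.
Conserve atomic number: 1 + 1 = Z + 0, so Z = 2.
A = 4 and Z = 2 is helium-4 — an alpha particle.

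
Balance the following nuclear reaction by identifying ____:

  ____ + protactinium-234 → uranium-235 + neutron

Conserve mass number: A + 234 = 235 + 1, so A = 2.
Conserve atomic number: Z + 91 = 92 + 0, so Z = 1.
A = 2 and Z = 1 is hydrogen-2 — a deuteron.

deuteron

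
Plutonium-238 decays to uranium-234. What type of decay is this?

ΔA = 234 − 238 = -4; ΔZ = 92 − 94 = -2.
A drops by 4 and Z drops by 2 — the signature of alpha emission.

alpha decay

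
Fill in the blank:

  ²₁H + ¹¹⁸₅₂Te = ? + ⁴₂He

Conserve mass number: 2 + 118 = A + 4, so A = 116.
Conserve atomic number: 1 + 52 = Z + 2, so Z = 51.
Z = 51 is antimony, so the species is ¹¹⁶₅₁Sb.

Sb-116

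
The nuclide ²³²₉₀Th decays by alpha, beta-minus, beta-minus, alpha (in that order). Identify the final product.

Ra-224

Start: (A, Z) = (232, 90).
After α: (228, 88).
After β⁻: (228, 89).
After β⁻: (228, 90).
After α: (224, 88).
Z = 88 is radium.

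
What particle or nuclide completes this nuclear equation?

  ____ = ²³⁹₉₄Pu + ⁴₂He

Cm-243

Conserve mass number: A = 239 + 4, so A = 243.
Conserve atomic number: Z = 94 + 2, so Z = 96.
Z = 96 is curium, so the species is ²⁴³₉₆Cm.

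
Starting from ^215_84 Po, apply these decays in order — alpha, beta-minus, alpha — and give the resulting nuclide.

Start: (A, Z) = (215, 84).
After α: (211, 82).
After β⁻: (211, 83).
After α: (207, 81).
Z = 81 is thallium.

Tl-207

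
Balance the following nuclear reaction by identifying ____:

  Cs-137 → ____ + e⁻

Conserve mass number: 137 = A + 0, so A = 137.
Conserve atomic number: 55 = Z − 1, so Z = 56.
Z = 56 is barium, so the species is Ba-137.

Ba-137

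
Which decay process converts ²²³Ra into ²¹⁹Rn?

ΔA = 219 − 223 = -4; ΔZ = 86 − 88 = -2.
A drops by 4 and Z drops by 2 — the signature of alpha emission.

alpha decay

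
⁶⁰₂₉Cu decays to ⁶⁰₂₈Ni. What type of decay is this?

ΔA = 60 − 60 = 0; ΔZ = 28 − 29 = -1.
A is unchanged and Z drops by 1 — a proton has become a neutron (β⁺ emission or electron capture).

beta-plus decay or electron capture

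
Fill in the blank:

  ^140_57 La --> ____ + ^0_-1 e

Conserve mass number: 140 = A + 0, so A = 140.
Conserve atomic number: 57 = Z − 1, so Z = 58.
Z = 58 is cerium, so the species is ^140_58 Ce.

Ce-140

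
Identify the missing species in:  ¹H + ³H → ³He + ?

neutron

Conserve mass number: 1 + 3 = 3 + A, so A = 1.
Conserve atomic number: 1 + 1 = 2 + Z, so Z = 0.
A = 1 and Z = 0 is ¹n — a neutron.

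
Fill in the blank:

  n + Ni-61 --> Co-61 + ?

proton

Conserve mass number: 1 + 61 = 61 + A, so A = 1.
Conserve atomic number: 0 + 28 = 27 + Z, so Z = 1.
A = 1 and Z = 1 is H-1 — a proton.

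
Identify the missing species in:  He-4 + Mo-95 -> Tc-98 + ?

Conserve mass number: 4 + 95 = 98 + A, so A = 1.
Conserve atomic number: 2 + 42 = 43 + Z, so Z = 1.
A = 1 and Z = 1 is H-1 — a proton.

proton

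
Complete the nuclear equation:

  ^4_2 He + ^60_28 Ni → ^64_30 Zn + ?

Conserve mass number: 4 + 60 = 64 + A, so A = 0.
Conserve atomic number: 2 + 28 = 30 + Z, so Z = 0.
A = 0 and Z = 0 is ^0_0 γ — a gamma ray.

gamma ray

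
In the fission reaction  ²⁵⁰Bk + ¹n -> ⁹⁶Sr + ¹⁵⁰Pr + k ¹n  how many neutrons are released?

5

Conserve mass number: 251 = 96 + 150 + k, so k = 251 − 246 = 5.
Check atomic number: 97 = 38 + 59 + 0 = 97. ✓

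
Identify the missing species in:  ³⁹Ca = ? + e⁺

K-39

Conserve mass number: 39 = A + 0, so A = 39.
Conserve atomic number: 20 = Z + 1, so Z = 19.
Z = 19 is potassium, so the species is ³⁹K.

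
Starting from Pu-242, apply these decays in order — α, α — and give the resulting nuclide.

Start: (A, Z) = (242, 94).
After α: (238, 92).
After α: (234, 90).
Z = 90 is thorium.

Th-234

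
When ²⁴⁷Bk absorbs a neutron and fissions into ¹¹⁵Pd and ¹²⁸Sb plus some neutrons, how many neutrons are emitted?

5

Conserve mass number: 248 = 115 + 128 + k, so k = 248 − 243 = 5.
Check atomic number: 97 = 46 + 51 + 0 = 97. ✓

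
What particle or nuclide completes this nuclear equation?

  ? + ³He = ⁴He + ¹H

Conserve mass number: A + 3 = 4 + 1, so A = 2.
Conserve atomic number: Z + 2 = 2 + 1, so Z = 1.
A = 2 and Z = 1 is ²H — a deuteron.

deuteron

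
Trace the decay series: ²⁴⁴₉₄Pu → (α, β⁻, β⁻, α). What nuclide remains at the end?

U-236

Start: (A, Z) = (244, 94).
After α: (240, 92).
After β⁻: (240, 93).
After β⁻: (240, 94).
After α: (236, 92).
Z = 92 is uranium.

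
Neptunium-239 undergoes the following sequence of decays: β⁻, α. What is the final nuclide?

U-235

Start: (A, Z) = (239, 93).
After β⁻: (239, 94).
After α: (235, 92).
Z = 92 is uranium.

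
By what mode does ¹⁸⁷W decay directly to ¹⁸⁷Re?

ΔA = 187 − 187 = 0; ΔZ = 75 − 74 = +1.
A is unchanged and Z rises by 1 — a neutron has become a proton (β⁻ decay).

beta-minus decay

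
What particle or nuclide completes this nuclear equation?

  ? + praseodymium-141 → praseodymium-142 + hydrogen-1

deuteron

Conserve mass number: A + 141 = 142 + 1, so A = 2.
Conserve atomic number: Z + 59 = 59 + 1, so Z = 1.
A = 2 and Z = 1 is hydrogen-2 — a deuteron.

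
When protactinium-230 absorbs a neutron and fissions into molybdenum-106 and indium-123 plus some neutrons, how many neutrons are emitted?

2

Conserve mass number: 231 = 106 + 123 + k, so k = 231 − 229 = 2.
Check atomic number: 91 = 42 + 49 + 0 = 91. ✓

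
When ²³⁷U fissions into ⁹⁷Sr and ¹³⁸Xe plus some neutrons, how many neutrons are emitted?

Conserve mass number: 237 = 97 + 138 + k, so k = 237 − 235 = 2.
Check atomic number: 92 = 38 + 54 + 0 = 92. ✓

2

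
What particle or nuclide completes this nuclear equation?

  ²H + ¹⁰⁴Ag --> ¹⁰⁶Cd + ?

Conserve mass number: 2 + 104 = 106 + A, so A = 0.
Conserve atomic number: 1 + 47 = 48 + Z, so Z = 0.
A = 0 and Z = 0 is γ — a gamma ray.

gamma ray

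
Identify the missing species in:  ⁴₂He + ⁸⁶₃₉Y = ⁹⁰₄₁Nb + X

Conserve mass number: 4 + 86 = 90 + A, so A = 0.
Conserve atomic number: 2 + 39 = 41 + Z, so Z = 0.
A = 0 and Z = 0 is ⁰₀γ — a gamma ray.

gamma ray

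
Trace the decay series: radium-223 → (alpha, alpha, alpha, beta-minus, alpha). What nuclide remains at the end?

Tl-207

Start: (A, Z) = (223, 88).
After α: (219, 86).
After α: (215, 84).
After α: (211, 82).
After β⁻: (211, 83).
After α: (207, 81).
Z = 81 is thallium.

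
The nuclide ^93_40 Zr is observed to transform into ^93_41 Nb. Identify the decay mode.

ΔA = 93 − 93 = 0; ΔZ = 41 − 40 = +1.
A is unchanged and Z rises by 1 — a neutron has become a proton (β⁻ decay).

beta-minus decay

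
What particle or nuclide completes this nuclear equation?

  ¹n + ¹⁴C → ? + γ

C-15

Conserve mass number: 1 + 14 = A + 0, so A = 15.
Conserve atomic number: 0 + 6 = Z + 0, so Z = 6.
Z = 6 is carbon, so the species is ¹⁵C.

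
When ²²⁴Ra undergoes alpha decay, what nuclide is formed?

Rn-220

Alpha decay: mass number changes by -4, atomic number by -2.
A: 224 − 4 = 220; Z: 88 − 2 = 86.
Z = 86 is radon, so the daughter is ²²⁰Rn.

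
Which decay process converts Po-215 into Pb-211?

ΔA = 211 − 215 = -4; ΔZ = 82 − 84 = -2.
A drops by 4 and Z drops by 2 — the signature of alpha emission.

alpha decay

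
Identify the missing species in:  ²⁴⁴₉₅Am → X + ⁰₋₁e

Cm-244

Conserve mass number: 244 = A + 0, so A = 244.
Conserve atomic number: 95 = Z − 1, so Z = 96.
Z = 96 is curium, so the species is ²⁴⁴₉₆Cm.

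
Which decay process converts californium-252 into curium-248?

alpha decay

ΔA = 248 − 252 = -4; ΔZ = 96 − 98 = -2.
A drops by 4 and Z drops by 2 — the signature of alpha emission.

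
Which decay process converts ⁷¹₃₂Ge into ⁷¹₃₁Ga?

beta-plus decay or electron capture

ΔA = 71 − 71 = 0; ΔZ = 31 − 32 = -1.
A is unchanged and Z drops by 1 — a proton has become a neutron (β⁺ emission or electron capture).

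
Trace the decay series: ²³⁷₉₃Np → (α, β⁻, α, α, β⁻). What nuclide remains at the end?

Ac-225

Start: (A, Z) = (237, 93).
After α: (233, 91).
After β⁻: (233, 92).
After α: (229, 90).
After α: (225, 88).
After β⁻: (225, 89).
Z = 89 is actinium.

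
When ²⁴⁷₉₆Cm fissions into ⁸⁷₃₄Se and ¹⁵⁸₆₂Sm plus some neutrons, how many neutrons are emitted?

2

Conserve mass number: 247 = 87 + 158 + k, so k = 247 − 245 = 2.
Check atomic number: 96 = 34 + 62 + 0 = 96. ✓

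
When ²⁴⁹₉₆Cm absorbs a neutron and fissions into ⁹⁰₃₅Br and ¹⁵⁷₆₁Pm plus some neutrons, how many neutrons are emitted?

Conserve mass number: 250 = 90 + 157 + k, so k = 250 − 247 = 3.
Check atomic number: 96 = 35 + 61 + 0 = 96. ✓

3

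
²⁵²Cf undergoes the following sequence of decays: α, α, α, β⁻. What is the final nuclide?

Np-240

Start: (A, Z) = (252, 98).
After α: (248, 96).
After α: (244, 94).
After α: (240, 92).
After β⁻: (240, 93).
Z = 93 is neptunium.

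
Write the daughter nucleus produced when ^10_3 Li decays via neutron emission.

Li-9

Neutron emission: mass number changes by -1, atomic number by +0.
A: 10 − 1 = 9; Z: 3 = 3.
Z = 3 is lithium, so the daughter is ^9_3 Li.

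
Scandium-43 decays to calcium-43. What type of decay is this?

ΔA = 43 − 43 = 0; ΔZ = 20 − 21 = -1.
A is unchanged and Z drops by 1 — a proton has become a neutron (β⁺ emission or electron capture).

beta-plus decay or electron capture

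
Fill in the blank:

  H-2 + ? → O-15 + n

N-14

Conserve mass number: 2 + A = 15 + 1, so A = 14.
Conserve atomic number: 1 + Z = 8 + 0, so Z = 7.
Z = 7 is nitrogen, so the species is N-14.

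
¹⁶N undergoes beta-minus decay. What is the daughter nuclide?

O-16

Beta-minus decay: mass number changes by +0, atomic number by +1.
A: 16 = 16; Z: 7 + 1 = 8.
Z = 8 is oxygen, so the daughter is ¹⁶O.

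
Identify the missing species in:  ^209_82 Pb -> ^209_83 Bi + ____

Conserve mass number: 209 = 209 + A, so A = 0.
Conserve atomic number: 82 = 83 + Z, so Z = -1.
A = 0 and Z = -1 is ^0_-1 e — a beta-minus particle.

beta-minus particle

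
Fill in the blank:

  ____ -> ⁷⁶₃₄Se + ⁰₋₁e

As-76

Conserve mass number: A = 76 + 0, so A = 76.
Conserve atomic number: Z = 34 − 1, so Z = 33.
Z = 33 is arsenic, so the species is ⁷⁶₃₃As.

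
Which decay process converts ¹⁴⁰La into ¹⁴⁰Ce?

beta-minus decay

ΔA = 140 − 140 = 0; ΔZ = 58 − 57 = +1.
A is unchanged and Z rises by 1 — a neutron has become a proton (β⁻ decay).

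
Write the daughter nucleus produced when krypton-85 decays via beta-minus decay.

Rb-85

Beta-minus decay: mass number changes by +0, atomic number by +1.
A: 85 = 85; Z: 36 + 1 = 37.
Z = 37 is rubidium, so the daughter is rubidium-85.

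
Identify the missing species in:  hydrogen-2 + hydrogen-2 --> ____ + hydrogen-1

H-3

Conserve mass number: 2 + 2 = A + 1, so A = 3.
Conserve atomic number: 1 + 1 = Z + 1, so Z = 1.
A = 3 and Z = 1 is hydrogen-3 — a triton.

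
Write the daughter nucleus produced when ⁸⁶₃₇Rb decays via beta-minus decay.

Sr-86

Beta-minus decay: mass number changes by +0, atomic number by +1.
A: 86 = 86; Z: 37 + 1 = 38.
Z = 38 is strontium, so the daughter is ⁸⁶₃₈Sr.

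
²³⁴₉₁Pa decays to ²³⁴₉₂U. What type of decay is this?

beta-minus decay

ΔA = 234 − 234 = 0; ΔZ = 92 − 91 = +1.
A is unchanged and Z rises by 1 — a neutron has become a proton (β⁻ decay).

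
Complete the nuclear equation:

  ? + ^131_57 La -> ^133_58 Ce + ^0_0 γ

Conserve mass number: A + 131 = 133 + 0, so A = 2.
Conserve atomic number: Z + 57 = 58 + 0, so Z = 1.
A = 2 and Z = 1 is ^2_1 H — a deuteron.

deuteron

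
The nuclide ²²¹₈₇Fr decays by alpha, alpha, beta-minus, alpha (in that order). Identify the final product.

Pb-209

Start: (A, Z) = (221, 87).
After α: (217, 85).
After α: (213, 83).
After β⁻: (213, 84).
After α: (209, 82).
Z = 82 is lead.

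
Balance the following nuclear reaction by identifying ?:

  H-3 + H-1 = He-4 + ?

Conserve mass number: 3 + 1 = 4 + A, so A = 0.
Conserve atomic number: 1 + 1 = 2 + Z, so Z = 0.
A = 0 and Z = 0 is γ — a gamma ray.

gamma ray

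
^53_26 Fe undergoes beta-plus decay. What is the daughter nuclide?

Beta-plus decay: mass number changes by +0, atomic number by -1.
A: 53 = 53; Z: 26 − 1 = 25.
Z = 25 is manganese, so the daughter is ^53_25 Mn.

Mn-53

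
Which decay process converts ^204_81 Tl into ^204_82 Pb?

ΔA = 204 − 204 = 0; ΔZ = 82 − 81 = +1.
A is unchanged and Z rises by 1 — a neutron has become a proton (β⁻ decay).

beta-minus decay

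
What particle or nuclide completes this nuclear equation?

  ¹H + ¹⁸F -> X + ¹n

Conserve mass number: 1 + 18 = A + 1, so A = 18.
Conserve atomic number: 1 + 9 = Z + 0, so Z = 10.
Z = 10 is neon, so the species is ¹⁸Ne.

Ne-18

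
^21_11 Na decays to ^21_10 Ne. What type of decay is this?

beta-plus decay or electron capture

ΔA = 21 − 21 = 0; ΔZ = 10 − 11 = -1.
A is unchanged and Z drops by 1 — a proton has become a neutron (β⁺ emission or electron capture).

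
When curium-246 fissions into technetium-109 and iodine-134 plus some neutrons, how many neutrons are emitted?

3

Conserve mass number: 246 = 109 + 134 + k, so k = 246 − 243 = 3.
Check atomic number: 96 = 43 + 53 + 0 = 96. ✓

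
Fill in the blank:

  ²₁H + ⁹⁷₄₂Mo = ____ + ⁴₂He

Conserve mass number: 2 + 97 = A + 4, so A = 95.
Conserve atomic number: 1 + 42 = Z + 2, so Z = 41.
Z = 41 is niobium, so the species is ⁹⁵₄₁Nb.

Nb-95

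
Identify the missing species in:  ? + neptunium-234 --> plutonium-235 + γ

Conserve mass number: A + 234 = 235 + 0, so A = 1.
Conserve atomic number: Z + 93 = 94 + 0, so Z = 1.
A = 1 and Z = 1 is hydrogen-1 — a proton.

proton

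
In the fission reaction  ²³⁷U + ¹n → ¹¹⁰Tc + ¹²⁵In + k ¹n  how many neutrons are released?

Conserve mass number: 238 = 110 + 125 + k, so k = 238 − 235 = 3.
Check atomic number: 92 = 43 + 49 + 0 = 92. ✓

3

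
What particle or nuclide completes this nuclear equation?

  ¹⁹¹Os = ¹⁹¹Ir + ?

Conserve mass number: 191 = 191 + A, so A = 0.
Conserve atomic number: 76 = 77 + Z, so Z = -1.
A = 0 and Z = -1 is e⁻ — a beta-minus particle.

beta-minus particle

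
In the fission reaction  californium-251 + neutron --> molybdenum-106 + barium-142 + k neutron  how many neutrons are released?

4

Conserve mass number: 252 = 106 + 142 + k, so k = 252 − 248 = 4.
Check atomic number: 98 = 42 + 56 + 0 = 98. ✓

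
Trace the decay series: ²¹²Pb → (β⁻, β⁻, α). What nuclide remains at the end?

Start: (A, Z) = (212, 82).
After β⁻: (212, 83).
After β⁻: (212, 84).
After α: (208, 82).
Z = 82 is lead.

Pb-208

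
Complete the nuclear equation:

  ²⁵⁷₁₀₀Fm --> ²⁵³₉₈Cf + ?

alpha particle

Conserve mass number: 257 = 253 + A, so A = 4.
Conserve atomic number: 100 = 98 + Z, so Z = 2.
A = 4 and Z = 2 is ⁴₂He — an alpha particle.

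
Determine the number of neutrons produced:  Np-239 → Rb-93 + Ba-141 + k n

Conserve mass number: 239 = 93 + 141 + k, so k = 239 − 234 = 5.
Check atomic number: 93 = 37 + 56 + 0 = 93. ✓

5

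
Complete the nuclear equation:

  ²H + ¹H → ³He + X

Conserve mass number: 2 + 1 = 3 + A, so A = 0.
Conserve atomic number: 1 + 1 = 2 + Z, so Z = 0.
A = 0 and Z = 0 is γ — a gamma ray.

gamma ray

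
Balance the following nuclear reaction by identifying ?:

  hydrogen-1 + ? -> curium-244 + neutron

Am-244

Conserve mass number: 1 + A = 244 + 1, so A = 244.
Conserve atomic number: 1 + Z = 96 + 0, so Z = 95.
Z = 95 is americium, so the species is americium-244.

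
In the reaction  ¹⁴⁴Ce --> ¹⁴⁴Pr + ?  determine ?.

beta-minus particle

Conserve mass number: 144 = 144 + A, so A = 0.
Conserve atomic number: 58 = 59 + Z, so Z = -1.
A = 0 and Z = -1 is e⁻ — a beta-minus particle.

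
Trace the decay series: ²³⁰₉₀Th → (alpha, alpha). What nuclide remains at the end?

Rn-222

Start: (A, Z) = (230, 90).
After α: (226, 88).
After α: (222, 86).
Z = 86 is radon.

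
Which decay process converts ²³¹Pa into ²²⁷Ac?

ΔA = 227 − 231 = -4; ΔZ = 89 − 91 = -2.
A drops by 4 and Z drops by 2 — the signature of alpha emission.

alpha decay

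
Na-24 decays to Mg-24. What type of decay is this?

beta-minus decay

ΔA = 24 − 24 = 0; ΔZ = 12 − 11 = +1.
A is unchanged and Z rises by 1 — a neutron has become a proton (β⁻ decay).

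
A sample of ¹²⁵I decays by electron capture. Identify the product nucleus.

Electron capture: mass number changes by +0, atomic number by -1.
A: 125 = 125; Z: 53 − 1 = 52.
Z = 52 is tellurium, so the daughter is ¹²⁵Te.

Te-125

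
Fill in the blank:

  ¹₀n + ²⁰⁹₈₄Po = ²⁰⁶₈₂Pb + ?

Conserve mass number: 1 + 209 = 206 + A, so A = 4.
Conserve atomic number: 0 + 84 = 82 + Z, so Z = 2.
A = 4 and Z = 2 is ⁴₂He — an alpha particle.

alpha particle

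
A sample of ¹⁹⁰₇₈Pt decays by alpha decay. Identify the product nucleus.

Alpha decay: mass number changes by -4, atomic number by -2.
A: 190 − 4 = 186; Z: 78 − 2 = 76.
Z = 76 is osmium, so the daughter is ¹⁸⁶₇₆Os.

Os-186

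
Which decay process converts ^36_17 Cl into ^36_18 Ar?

beta-minus decay

ΔA = 36 − 36 = 0; ΔZ = 18 − 17 = +1.
A is unchanged and Z rises by 1 — a neutron has become a proton (β⁻ decay).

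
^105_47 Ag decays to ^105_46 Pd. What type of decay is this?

ΔA = 105 − 105 = 0; ΔZ = 46 − 47 = -1.
A is unchanged and Z drops by 1 — a proton has become a neutron (β⁺ emission or electron capture).

beta-plus decay or electron capture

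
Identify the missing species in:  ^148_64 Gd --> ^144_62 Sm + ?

Conserve mass number: 148 = 144 + A, so A = 4.
Conserve atomic number: 64 = 62 + Z, so Z = 2.
A = 4 and Z = 2 is ^4_2 He — an alpha particle.

alpha particle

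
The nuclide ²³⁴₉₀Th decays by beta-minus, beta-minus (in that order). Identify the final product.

Start: (A, Z) = (234, 90).
After β⁻: (234, 91).
After β⁻: (234, 92).
Z = 92 is uranium.

U-234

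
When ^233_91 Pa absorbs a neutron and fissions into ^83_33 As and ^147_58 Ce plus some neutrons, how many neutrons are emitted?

4

Conserve mass number: 234 = 83 + 147 + k, so k = 234 − 230 = 4.
Check atomic number: 91 = 33 + 58 + 0 = 91. ✓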